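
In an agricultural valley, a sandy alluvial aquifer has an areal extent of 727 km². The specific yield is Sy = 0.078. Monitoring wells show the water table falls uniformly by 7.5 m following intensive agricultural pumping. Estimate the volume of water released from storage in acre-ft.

A = 727 km² = 7.27 × 10^8 m²
ΔV = Sy × A × Δh = 0.078 × 7.27 × 10^8 m² × 7.5 m = 4.253 × 10^8 m³
ΔV = 4.253 × 10^8 m³ = 3.448 × 10^5 acre-ft

ΔV ≈ 3.45 × 10^5 acre-ft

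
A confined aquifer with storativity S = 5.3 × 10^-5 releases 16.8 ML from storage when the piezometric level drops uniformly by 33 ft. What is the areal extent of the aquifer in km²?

A ≈ 31.5 km²

Δh = 33 ft = 10.06 m
ΔV = 16.8 ML = 16800 m³
A = ΔV / (S × Δh) = 16800 / (5.3 × 10^-5 × 10.06) = 3.151 × 10^7 m²
A = 3.151 × 10^7 m² = 31.51 km²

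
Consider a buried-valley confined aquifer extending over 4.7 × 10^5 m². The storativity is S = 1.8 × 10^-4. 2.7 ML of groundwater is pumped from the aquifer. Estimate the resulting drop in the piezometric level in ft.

Δh ≈ 105 ft

ΔV = 2.7 ML = 2700 m³
Δh = ΔV / (S × A) = 2700 m³ / (1.8 × 10^-4 × 4.7 × 10^5 m²) = 31.91 m
Δh = 31.91 m = 104.7 ft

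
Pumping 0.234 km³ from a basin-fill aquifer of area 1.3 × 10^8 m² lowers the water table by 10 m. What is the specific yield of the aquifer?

Sy ≈ 0.18

ΔV = 0.234 km³ = 2.34 × 10^8 m³
Sy = ΔV / (A × Δh) = 2.34 × 10^8 m³ / (1.3 × 10^8 m² × 10 m) = 0.18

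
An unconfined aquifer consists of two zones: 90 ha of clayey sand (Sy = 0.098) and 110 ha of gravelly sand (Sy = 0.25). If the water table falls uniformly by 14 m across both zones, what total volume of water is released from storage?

A₁ = 90 ha = 9 × 10^5 m²; A₂ = 110 ha = 1.1 × 10^6 m²
ΔV₁ = 0.098 × 9 × 10^5 × 14 = 1.235 × 10^6 m³
ΔV₂ = 0.25 × 1.1 × 10^6 × 14 = 3.85 × 10^6 m³
ΔV = ΔV₁ + ΔV₂ = 5.085 × 10^6 m³

ΔV ≈ 5.08 × 10^6 m³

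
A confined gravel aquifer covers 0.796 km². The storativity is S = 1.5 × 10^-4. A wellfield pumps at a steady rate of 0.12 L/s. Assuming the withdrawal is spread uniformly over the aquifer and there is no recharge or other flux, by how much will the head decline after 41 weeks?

A = 0.796 km² = 7.96 × 10^5 m²
Q = 0.12 L/s = 10.37 m³/d
t = 41 weeks = 287 d
ΔV = Q × t = 10.37 m³/d × 287 d = 2976 m³
Δh = ΔV / (S × A) = 2976 / (1.5 × 10^-4 × 7.96 × 10^5) = 24.92 m

Δh ≈ 24.9 m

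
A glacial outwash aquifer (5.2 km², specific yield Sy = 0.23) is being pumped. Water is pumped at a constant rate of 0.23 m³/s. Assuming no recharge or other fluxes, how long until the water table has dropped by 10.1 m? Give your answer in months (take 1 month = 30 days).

t ≈ 20.3 months

A = 5.2 km² = 5.2 × 10^6 m²
ΔV = Sy × A × Δh = 0.23 × 5.2 × 10^6 × 10.1 = 1.208 × 10^7 m³
Q = 0.23 m³/s = 19870 m³/d
t = ΔV / Q = 1.208 × 10^7 m³ / 19870 m³/d = 607.9 d
t = 607.9 d ≈ 20.26 months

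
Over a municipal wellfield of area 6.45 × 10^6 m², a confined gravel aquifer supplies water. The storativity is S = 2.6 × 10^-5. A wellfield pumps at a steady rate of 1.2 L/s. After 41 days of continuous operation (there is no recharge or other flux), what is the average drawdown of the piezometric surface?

Q = 1.2 L/s = 103.7 m³/d
ΔV = Q × t = 103.7 m³/d × 41 d = 4251 m³
Δh = ΔV / (S × A) = 4251 / (2.6 × 10^-5 × 6.45 × 10^6) = 25.35 m

Δh ≈ 25.3 m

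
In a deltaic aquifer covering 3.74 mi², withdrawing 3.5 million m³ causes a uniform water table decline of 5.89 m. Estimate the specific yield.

A = 3.74 mi² = 9.687 × 10^6 m²
ΔV = 3.5 million m³ = 3.5 × 10^6 m³
Sy = ΔV / (A × Δh) = 3.5 × 10^6 m³ / (9.687 × 10^6 m² × 5.89 m) = 0.06135

Sy ≈ 0.061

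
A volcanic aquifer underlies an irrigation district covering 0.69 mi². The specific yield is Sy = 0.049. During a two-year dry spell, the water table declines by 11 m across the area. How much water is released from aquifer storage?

A = 0.69 mi² = 1.787 × 10^6 m²
ΔV = Sy × A × Δh = 0.049 × 1.787 × 10^6 m² × 11 m = 9.632 × 10^5 m³

ΔV ≈ 9.63 × 10^5 m³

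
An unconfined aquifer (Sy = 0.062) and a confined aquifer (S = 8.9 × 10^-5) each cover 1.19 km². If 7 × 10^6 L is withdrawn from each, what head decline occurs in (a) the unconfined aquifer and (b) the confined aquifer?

A = 1.19 km² = 1.19 × 10^6 m²
ΔV = 7 × 10^6 L = 7000 m³
Unconfined: Δh_u = ΔV/(Sy·A) = 7000/(0.062 × 1.19 × 10^6) = 0.09488 m
Confined: Δh_c = ΔV/(S·A) = 7000/(8.9 × 10^-5 × 1.19 × 10^6) = 66.09 m

Δh_u ≈ 0.0949 m; Δh_c ≈ 66.1 m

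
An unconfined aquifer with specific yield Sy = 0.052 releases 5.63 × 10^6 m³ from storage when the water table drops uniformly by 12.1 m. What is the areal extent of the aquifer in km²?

A ≈ 8.95 km²

A = ΔV / (Sy × Δh) = 5.63 × 10^6 / (0.052 × 12.1) = 8.948 × 10^6 m²
A = 8.948 × 10^6 m² = 8.948 km²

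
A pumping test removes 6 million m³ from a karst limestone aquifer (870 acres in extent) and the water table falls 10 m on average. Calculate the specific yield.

A = 870 acres = 3.521 × 10^6 m²
ΔV = 6 million m³ = 6 × 10^6 m³
Sy = ΔV / (A × Δh) = 6 × 10^6 m³ / (3.521 × 10^6 m² × 10 m) = 0.1704

Sy ≈ 0.17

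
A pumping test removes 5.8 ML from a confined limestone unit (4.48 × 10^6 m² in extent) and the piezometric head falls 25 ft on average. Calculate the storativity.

S ≈ 1.7 × 10^-4

Δh = 25 ft = 7.62 m
ΔV = 5.8 ML = 5800 m³
S = ΔV / (A × Δh) = 5800 m³ / (4.48 × 10^6 m² × 7.62 m) = 1.699 × 10^-4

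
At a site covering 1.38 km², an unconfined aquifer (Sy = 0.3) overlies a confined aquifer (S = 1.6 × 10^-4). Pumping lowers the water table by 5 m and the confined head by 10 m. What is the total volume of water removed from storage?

ΔV ≈ 2.07 × 10^6 m³

A = 1.38 km² = 1.38 × 10^6 m²
Unconfined: ΔV_u = Sy × A × Δh_u = 0.3 × 1.38 × 10^6 × 5 = 2.07 × 10^6 m³
Confined: ΔV_c = S × A × Δh_c = 1.6 × 10^-4 × 1.38 × 10^6 × 10 = 2208 m³
Total ΔV = 2.07 × 10^6 + 2208 = 2.072 × 10^6 m³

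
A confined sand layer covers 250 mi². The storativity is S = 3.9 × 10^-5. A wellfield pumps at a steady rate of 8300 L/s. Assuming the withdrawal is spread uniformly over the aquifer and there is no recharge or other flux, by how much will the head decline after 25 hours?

A = 250 mi² = 6.475 × 10^8 m²
Q = 8300 L/s = 7.171 × 10^5 m³/d
t = 25 hours = 1.042 d
ΔV = Q × t = 7.171 × 10^5 m³/d × 1.042 d = 7.47 × 10^5 m³
Δh = ΔV / (S × A) = 7.47 × 10^5 / (3.9 × 10^-5 × 6.475 × 10^8) = 29.58 m

Δh ≈ 29.6 m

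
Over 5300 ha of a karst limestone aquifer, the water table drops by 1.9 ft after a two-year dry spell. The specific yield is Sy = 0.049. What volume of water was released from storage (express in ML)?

A = 5300 ha = 5.3 × 10^7 m²
Δh = 1.9 ft = 0.5791 m
ΔV = Sy × A × Δh = 0.049 × 5.3 × 10^7 m² × 0.5791 m = 1.504 × 10^6 m³
ΔV = 1.504 × 10^6 m³ = 1504 ML

ΔV ≈ 1500 ML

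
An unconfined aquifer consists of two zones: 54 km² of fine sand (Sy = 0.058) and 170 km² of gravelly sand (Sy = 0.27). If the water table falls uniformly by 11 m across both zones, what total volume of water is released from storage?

ΔV ≈ 5.39 × 10^8 m³

A₁ = 54 km² = 5.4 × 10^7 m²; A₂ = 170 km² = 1.7 × 10^8 m²
ΔV₁ = 0.058 × 5.4 × 10^7 × 11 = 3.445 × 10^7 m³
ΔV₂ = 0.27 × 1.7 × 10^8 × 11 = 5.049 × 10^8 m³
ΔV = ΔV₁ + ΔV₂ = 5.394 × 10^8 m³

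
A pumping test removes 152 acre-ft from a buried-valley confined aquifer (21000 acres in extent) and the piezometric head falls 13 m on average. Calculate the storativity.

A = 21000 acres = 8.498 × 10^7 m²
ΔV = 152 acre-ft = 1.875 × 10^5 m³
S = ΔV / (A × Δh) = 1.875 × 10^5 m³ / (8.498 × 10^7 m² × 13 m) = 1.697 × 10^-4

S ≈ 1.7 × 10^-4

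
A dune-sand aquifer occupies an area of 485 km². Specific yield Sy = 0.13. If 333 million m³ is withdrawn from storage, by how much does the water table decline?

A = 485 km² = 4.85 × 10^8 m²
ΔV = 333 million m³ = 3.33 × 10^8 m³
Δh = ΔV / (Sy × A) = 3.33 × 10^8 m³ / (0.13 × 4.85 × 10^8 m²) = 5.282 m

Δh ≈ 5.28 m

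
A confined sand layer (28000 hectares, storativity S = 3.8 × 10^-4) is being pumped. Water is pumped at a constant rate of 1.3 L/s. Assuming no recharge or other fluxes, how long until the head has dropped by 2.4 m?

t ≈ 2270 days

A = 28000 hectares = 2.8 × 10^8 m²
ΔV = S × A × Δh = 3.8 × 10^-4 × 2.8 × 10^8 × 2.4 = 2.554 × 10^5 m³
Q = 1.3 L/s = 112.3 m³/d
t = ΔV / Q = 2.554 × 10^5 m³ / 112.3 m³/d = 2274 d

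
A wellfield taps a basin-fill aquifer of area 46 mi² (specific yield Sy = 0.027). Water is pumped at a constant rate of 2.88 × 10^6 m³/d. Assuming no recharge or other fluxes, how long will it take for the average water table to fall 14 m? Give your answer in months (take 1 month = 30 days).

t ≈ 0.521 months

A = 46 mi² = 1.191 × 10^8 m²
ΔV = Sy × A × Δh = 0.027 × 1.191 × 10^8 × 14 = 4.503 × 10^7 m³
t = ΔV / Q = 4.503 × 10^7 m³ / 2.88 × 10^6 m³/d = 15.64 d
t = 15.64 d ≈ 0.5212 months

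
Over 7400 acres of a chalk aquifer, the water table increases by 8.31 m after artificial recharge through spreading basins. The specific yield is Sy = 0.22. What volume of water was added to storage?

A = 7400 acres = 2.995 × 10^7 m²
ΔV = Sy × A × Δh = 0.22 × 2.995 × 10^7 m² × 8.31 m = 5.475 × 10^7 m³

ΔV ≈ 5.47 × 10^7 m³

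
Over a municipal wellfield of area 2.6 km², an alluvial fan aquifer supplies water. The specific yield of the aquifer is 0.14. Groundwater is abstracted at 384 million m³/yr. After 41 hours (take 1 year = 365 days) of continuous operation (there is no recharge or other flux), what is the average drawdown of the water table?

A = 2.6 km² = 2.6 × 10^6 m²
Q = 384 million m³/yr = 1.052 × 10^6 m³/d
t = 41 hours = 1.708 d
ΔV = Q × t = 1.052 × 10^6 m³/d × 1.708 d = 1.797 × 10^6 m³
Δh = ΔV / (Sy × A) = 1.797 × 10^6 / (0.14 × 2.6 × 10^6) = 4.938 m

Δh ≈ 4.94 m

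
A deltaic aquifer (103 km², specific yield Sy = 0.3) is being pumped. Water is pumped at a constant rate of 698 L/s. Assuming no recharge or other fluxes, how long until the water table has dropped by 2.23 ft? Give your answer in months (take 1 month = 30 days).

A = 103 km² = 1.03 × 10^8 m²
Δh = 2.23 ft = 0.6797 m
ΔV = Sy × A × Δh = 0.3 × 1.03 × 10^8 × 0.6797 = 2.1 × 10^7 m³
Q = 698 L/s = 60310 m³/d
t = ΔV / Q = 2.1 × 10^7 m³ / 60310 m³/d = 348.3 d
t = 348.3 d ≈ 11.61 months

t ≈ 11.6 months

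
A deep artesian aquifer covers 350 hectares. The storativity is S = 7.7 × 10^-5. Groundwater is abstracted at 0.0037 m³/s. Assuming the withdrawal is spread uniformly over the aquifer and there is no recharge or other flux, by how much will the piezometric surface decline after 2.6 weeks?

A = 350 hectares = 3.5 × 10^6 m²
Q = 0.0037 m³/s = 319.7 m³/d
t = 2.6 weeks = 18.2 d
ΔV = Q × t = 319.7 m³/d × 18.2 d = 5818 m³
Δh = ΔV / (S × A) = 5818 / (7.7 × 10^-5 × 3.5 × 10^6) = 21.59 m

Δh ≈ 21.6 m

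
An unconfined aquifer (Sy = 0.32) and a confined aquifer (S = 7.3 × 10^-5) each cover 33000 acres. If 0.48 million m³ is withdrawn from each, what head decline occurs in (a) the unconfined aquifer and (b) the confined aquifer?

Δh_u ≈ 0.0112 m; Δh_c ≈ 49.2 m

A = 33000 acres = 1.335 × 10^8 m²
ΔV = 0.48 million m³ = 4.8 × 10^5 m³
Unconfined: Δh_u = ΔV/(Sy·A) = 4.8 × 10^5/(0.32 × 1.335 × 10^8) = 0.01123 m
Confined: Δh_c = ΔV/(S·A) = 4.8 × 10^5/(7.3 × 10^-5 × 1.335 × 10^8) = 49.24 m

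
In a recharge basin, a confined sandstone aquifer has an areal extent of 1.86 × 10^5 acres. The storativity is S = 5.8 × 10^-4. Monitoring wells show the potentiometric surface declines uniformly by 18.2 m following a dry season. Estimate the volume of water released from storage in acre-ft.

ΔV ≈ 6440 acre-ft

A = 1.86 × 10^5 acres = 7.527 × 10^8 m²
ΔV = S × A × Δh = 5.8 × 10^-4 × 7.527 × 10^8 m² × 18.2 m = 7.946 × 10^6 m³
ΔV = 7.946 × 10^6 m³ = 6442 acre-ft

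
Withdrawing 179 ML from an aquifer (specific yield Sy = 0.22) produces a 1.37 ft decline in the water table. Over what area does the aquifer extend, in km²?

A ≈ 1.95 km²

Δh = 1.37 ft = 0.4176 m
ΔV = 179 ML = 1.79 × 10^5 m³
A = ΔV / (Sy × Δh) = 1.79 × 10^5 / (0.22 × 0.4176) = 1.948 × 10^6 m²
A = 1.948 × 10^6 m² = 1.948 km²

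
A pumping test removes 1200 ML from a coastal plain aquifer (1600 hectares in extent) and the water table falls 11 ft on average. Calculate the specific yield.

A = 1600 hectares = 1.6 × 10^7 m²
Δh = 11 ft = 3.353 m
ΔV = 1200 ML = 1.2 × 10^6 m³
Sy = ΔV / (A × Δh) = 1.2 × 10^6 m³ / (1.6 × 10^7 m² × 3.353 m) = 0.02237

Sy ≈ 0.022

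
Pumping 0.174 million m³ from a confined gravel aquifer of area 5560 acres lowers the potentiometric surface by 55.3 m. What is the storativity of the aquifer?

A = 5560 acres = 2.25 × 10^7 m²
ΔV = 0.174 million m³ = 1.74 × 10^5 m³
S = ΔV / (A × Δh) = 1.74 × 10^5 m³ / (2.25 × 10^7 m² × 55.3 m) = 1.398 × 10^-4

S ≈ 1.4 × 10^-4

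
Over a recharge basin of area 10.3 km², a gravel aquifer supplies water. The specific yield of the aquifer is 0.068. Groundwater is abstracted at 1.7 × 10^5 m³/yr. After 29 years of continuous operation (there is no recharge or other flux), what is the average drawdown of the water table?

Δh ≈ 7.04 m

A = 10.3 km² = 1.03 × 10^7 m²
Q = 1.7 × 10^5 m³/yr = 465.8 m³/d
t = 29 years = 10580 d
ΔV = Q × t = 465.8 m³/d × 10580 d = 4.93 × 10^6 m³
Δh = ΔV / (Sy × A) = 4.93 × 10^6 / (0.068 × 1.03 × 10^7) = 7.039 m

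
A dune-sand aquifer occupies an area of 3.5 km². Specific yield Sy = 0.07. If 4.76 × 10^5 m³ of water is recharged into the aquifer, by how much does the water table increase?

Δh ≈ 1.94 m

A = 3.5 km² = 3.5 × 10^6 m²
Δh = ΔV / (Sy × A) = 4.76 × 10^5 m³ / (0.07 × 3.5 × 10^6 m²) = 1.943 m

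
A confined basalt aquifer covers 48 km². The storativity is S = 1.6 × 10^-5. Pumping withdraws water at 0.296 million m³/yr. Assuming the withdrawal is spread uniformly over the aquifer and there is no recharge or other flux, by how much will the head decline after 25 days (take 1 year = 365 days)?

Δh ≈ 26.4 m

A = 48 km² = 4.8 × 10^7 m²
Q = 0.296 million m³/yr = 811 m³/d
ΔV = Q × t = 811 m³/d × 25 d = 20270 m³
Δh = ΔV / (S × A) = 20270 / (1.6 × 10^-5 × 4.8 × 10^7) = 26.4 m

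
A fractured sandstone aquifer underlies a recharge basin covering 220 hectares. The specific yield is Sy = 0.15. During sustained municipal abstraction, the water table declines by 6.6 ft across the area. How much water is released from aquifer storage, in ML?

A = 220 hectares = 2.2 × 10^6 m²
Δh = 6.6 ft = 2.012 m
ΔV = Sy × A × Δh = 0.15 × 2.2 × 10^6 m² × 2.012 m = 6.639 × 10^5 m³
ΔV = 6.639 × 10^5 m³ = 663.9 ML

ΔV ≈ 664 ML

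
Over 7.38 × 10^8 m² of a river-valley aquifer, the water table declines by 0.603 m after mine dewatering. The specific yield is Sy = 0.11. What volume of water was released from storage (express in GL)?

ΔV ≈ 49 GL

ΔV = Sy × A × Δh = 0.11 × 7.38 × 10^8 m² × 0.603 m = 4.895 × 10^7 m³
ΔV = 4.895 × 10^7 m³ = 48.95 GL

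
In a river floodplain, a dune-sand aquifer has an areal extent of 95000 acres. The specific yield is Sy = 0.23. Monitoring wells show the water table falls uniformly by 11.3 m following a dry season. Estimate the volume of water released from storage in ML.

ΔV ≈ 9.99 × 10^5 ML

A = 95000 acres = 3.845 × 10^8 m²
ΔV = Sy × A × Δh = 0.23 × 3.845 × 10^8 m² × 11.3 m = 9.992 × 10^8 m³
ΔV = 9.992 × 10^8 m³ = 9.992 × 10^5 ML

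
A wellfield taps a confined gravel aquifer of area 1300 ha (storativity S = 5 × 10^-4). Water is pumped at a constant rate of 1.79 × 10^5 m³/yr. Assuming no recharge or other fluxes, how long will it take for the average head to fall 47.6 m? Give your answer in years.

t ≈ 1.73 years

A = 1300 ha = 1.3 × 10^7 m²
ΔV = S × A × Δh = 5 × 10^-4 × 1.3 × 10^7 × 47.6 = 3.094 × 10^5 m³
Q = 1.79 × 10^5 m³/yr = 490.4 m³/d
t = ΔV / Q = 3.094 × 10^5 m³ / 490.4 m³/d = 630.9 d
t = 630.9 d ≈ 1.728 years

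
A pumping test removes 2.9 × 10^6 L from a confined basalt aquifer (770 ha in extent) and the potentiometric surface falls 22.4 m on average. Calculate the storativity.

S ≈ 1.7 × 10^-5

A = 770 ha = 7.7 × 10^6 m²
ΔV = 2.9 × 10^6 L = 2900 m³
S = ΔV / (A × Δh) = 2900 m³ / (7.7 × 10^6 m² × 22.4 m) = 1.681 × 10^-5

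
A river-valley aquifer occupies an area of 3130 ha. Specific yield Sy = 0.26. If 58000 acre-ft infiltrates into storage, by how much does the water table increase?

A = 3130 ha = 3.13 × 10^7 m²
ΔV = 58000 acre-ft = 7.154 × 10^7 m³
Δh = ΔV / (Sy × A) = 7.154 × 10^7 m³ / (0.26 × 3.13 × 10^7 m²) = 8.791 m

Δh ≈ 8.79 m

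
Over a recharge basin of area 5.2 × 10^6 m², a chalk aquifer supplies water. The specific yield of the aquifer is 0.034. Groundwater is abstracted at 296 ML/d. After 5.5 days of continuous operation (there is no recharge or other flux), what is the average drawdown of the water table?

Δh ≈ 9.21 m

Q = 296 ML/d = 2.96 × 10^5 m³/d
ΔV = Q × t = 2.96 × 10^5 m³/d × 5.5 d = 1.628 × 10^6 m³
Δh = ΔV / (Sy × A) = 1.628 × 10^6 / (0.034 × 5.2 × 10^6) = 9.208 m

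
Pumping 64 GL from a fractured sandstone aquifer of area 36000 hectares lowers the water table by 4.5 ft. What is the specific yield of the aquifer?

A = 36000 hectares = 3.6 × 10^8 m²
Δh = 4.5 ft = 1.372 m
ΔV = 64 GL = 6.4 × 10^7 m³
Sy = ΔV / (A × Δh) = 6.4 × 10^7 m³ / (3.6 × 10^8 m² × 1.372 m) = 0.1296

Sy ≈ 0.13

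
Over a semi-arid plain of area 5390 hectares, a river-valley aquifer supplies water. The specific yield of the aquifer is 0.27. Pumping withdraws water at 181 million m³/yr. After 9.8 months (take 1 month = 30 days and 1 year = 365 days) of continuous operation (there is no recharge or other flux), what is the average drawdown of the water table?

Δh ≈ 10 m

A = 5390 hectares = 5.39 × 10^7 m²
Q = 181 million m³/yr = 4.959 × 10^5 m³/d
t = 9.8 months = 294 d
ΔV = Q × t = 4.959 × 10^5 m³/d × 294 d = 1.458 × 10^8 m³
Δh = ΔV / (Sy × A) = 1.458 × 10^8 / (0.27 × 5.39 × 10^7) = 10.02 m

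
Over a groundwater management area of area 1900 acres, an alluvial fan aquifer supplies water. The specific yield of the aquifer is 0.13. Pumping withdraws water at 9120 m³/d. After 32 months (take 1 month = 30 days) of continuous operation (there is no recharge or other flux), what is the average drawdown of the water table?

Δh ≈ 8.76 m

A = 1900 acres = 7.689 × 10^6 m²
t = 32 months = 960 d
ΔV = Q × t = 9120 m³/d × 960 d = 8.755 × 10^6 m³
Δh = ΔV / (Sy × A) = 8.755 × 10^6 / (0.13 × 7.689 × 10^6) = 8.759 m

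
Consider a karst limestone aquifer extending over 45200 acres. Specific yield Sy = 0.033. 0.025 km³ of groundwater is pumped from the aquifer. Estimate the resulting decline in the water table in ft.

Δh ≈ 13.6 ft

A = 45200 acres = 1.829 × 10^8 m²
ΔV = 0.025 km³ = 2.5 × 10^7 m³
Δh = ΔV / (Sy × A) = 2.5 × 10^7 m³ / (0.033 × 1.829 × 10^8 m²) = 4.142 m
Δh = 4.142 m = 13.59 ft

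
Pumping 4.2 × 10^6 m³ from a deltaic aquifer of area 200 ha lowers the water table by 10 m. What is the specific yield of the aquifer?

Sy ≈ 0.21

A = 200 ha = 2 × 10^6 m²
Sy = ΔV / (A × Δh) = 4.2 × 10^6 m³ / (2 × 10^6 m² × 10 m) = 0.21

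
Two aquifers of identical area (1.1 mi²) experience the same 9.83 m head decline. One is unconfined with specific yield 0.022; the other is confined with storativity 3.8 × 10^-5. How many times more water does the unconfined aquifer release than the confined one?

A = 1.1 mi² = 2.849 × 10^6 m²
Unconfined: ΔV_u = Sy × A × Δh = 0.022 × 2.849 × 10^6 × 9.83 = 6.161 × 10^5 m³
Confined: ΔV_c = S × A × Δh = 3.8 × 10^-5 × 2.849 × 10^6 × 9.83 = 1064 m³
Ratio = ΔV_u / ΔV_c = Sy / S = 0.022 / 3.8 × 10^-5 = 578.9

ΔV_u / ΔV_c ≈ 579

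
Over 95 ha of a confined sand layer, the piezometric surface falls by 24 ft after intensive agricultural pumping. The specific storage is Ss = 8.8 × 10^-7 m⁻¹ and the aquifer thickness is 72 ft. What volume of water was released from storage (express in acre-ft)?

b = 72 ft = 21.95 m
S = Ss × b = 8.8 × 10^-7 m⁻¹ × 21.95 m = 1.931 × 10^-5
A = 95 ha = 9.5 × 10^5 m²
Δh = 24 ft = 7.315 m
ΔV = S × A × Δh = 1.931 × 10^-5 × 9.5 × 10^5 m² × 7.315 m = 134.2 m³
ΔV = 134.2 m³ = 0.1088 acre-ft

ΔV ≈ 0.109 acre-ft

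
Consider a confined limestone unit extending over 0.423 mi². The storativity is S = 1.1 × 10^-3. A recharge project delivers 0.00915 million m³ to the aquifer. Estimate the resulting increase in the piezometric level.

Δh ≈ 7.59 m

A = 0.423 mi² = 1.096 × 10^6 m²
ΔV = 0.00915 million m³ = 9150 m³
Δh = ΔV / (S × A) = 9150 m³ / (0.0011 × 1.096 × 10^6 m²) = 7.593 m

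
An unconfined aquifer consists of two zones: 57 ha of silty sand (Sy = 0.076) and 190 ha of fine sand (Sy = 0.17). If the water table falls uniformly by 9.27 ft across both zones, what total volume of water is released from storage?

ΔV ≈ 1.04 × 10^6 m³

A₁ = 57 ha = 5.7 × 10^5 m²; A₂ = 190 ha = 1.9 × 10^6 m²
Δh = 9.27 ft = 2.825 m
ΔV₁ = 0.076 × 5.7 × 10^5 × 2.825 = 1.224 × 10^5 m³
ΔV₂ = 0.17 × 1.9 × 10^6 × 2.825 = 9.126 × 10^5 m³
ΔV = ΔV₁ + ΔV₂ = 1.035 × 10^6 m³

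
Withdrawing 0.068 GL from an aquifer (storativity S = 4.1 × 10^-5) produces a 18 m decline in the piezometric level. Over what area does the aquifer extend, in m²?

A ≈ 9.21 × 10^7 m²

ΔV = 0.068 GL = 68000 m³
A = ΔV / (S × Δh) = 68000 / (4.1 × 10^-5 × 18) = 9.214 × 10^7 m²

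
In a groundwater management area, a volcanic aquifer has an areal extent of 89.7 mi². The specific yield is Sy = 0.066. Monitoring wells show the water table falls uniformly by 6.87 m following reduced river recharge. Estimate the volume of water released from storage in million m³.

ΔV ≈ 105 million m³

A = 89.7 mi² = 2.323 × 10^8 m²
ΔV = Sy × A × Δh = 0.066 × 2.323 × 10^8 m² × 6.87 m = 1.053 × 10^8 m³
ΔV = 1.053 × 10^8 m³ = 105.3 million m³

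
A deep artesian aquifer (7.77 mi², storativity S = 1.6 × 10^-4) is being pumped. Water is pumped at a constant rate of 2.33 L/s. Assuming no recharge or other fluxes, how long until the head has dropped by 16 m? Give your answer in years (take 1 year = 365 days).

t ≈ 0.701 years

A = 7.77 mi² = 2.012 × 10^7 m²
ΔV = S × A × Δh = 1.6 × 10^-4 × 2.012 × 10^7 × 16 = 51520 m³
Q = 2.33 L/s = 201.3 m³/d
t = ΔV / Q = 51520 m³ / 201.3 m³/d = 255.9 d
t = 255.9 d ≈ 0.7011 years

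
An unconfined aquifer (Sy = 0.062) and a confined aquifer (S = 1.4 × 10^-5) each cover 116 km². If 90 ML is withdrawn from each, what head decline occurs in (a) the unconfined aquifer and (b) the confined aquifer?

Δh_u ≈ 0.0125 m; Δh_c ≈ 55.4 m

A = 116 km² = 1.16 × 10^8 m²
ΔV = 90 ML = 90000 m³
Unconfined: Δh_u = ΔV/(Sy·A) = 90000/(0.062 × 1.16 × 10^8) = 0.01251 m
Confined: Δh_c = ΔV/(S·A) = 90000/(1.4 × 10^-5 × 1.16 × 10^8) = 55.42 m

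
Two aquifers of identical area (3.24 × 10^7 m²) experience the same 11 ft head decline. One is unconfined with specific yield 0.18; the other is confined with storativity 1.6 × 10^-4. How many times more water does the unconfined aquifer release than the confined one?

ΔV_u / ΔV_c ≈ 1130

Δh = 11 ft = 3.353 m
Unconfined: ΔV_u = Sy × A × Δh = 0.18 × 3.24 × 10^7 × 3.353 = 1.955 × 10^7 m³
Confined: ΔV_c = S × A × Δh = 1.6 × 10^-4 × 3.24 × 10^7 × 3.353 = 17380 m³
Ratio = ΔV_u / ΔV_c = Sy / S = 0.18 / 1.6 × 10^-4 = 1125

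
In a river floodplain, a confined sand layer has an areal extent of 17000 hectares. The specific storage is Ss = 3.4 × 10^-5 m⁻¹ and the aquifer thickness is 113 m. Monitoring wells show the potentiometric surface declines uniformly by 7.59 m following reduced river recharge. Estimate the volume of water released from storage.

S = Ss × b = 3.4 × 10^-5 m⁻¹ × 113 m = 3.842 × 10^-3
A = 17000 hectares = 1.7 × 10^8 m²
ΔV = S × A × Δh = 0.003842 × 1.7 × 10^8 m² × 7.59 m = 4.957 × 10^6 m³

ΔV ≈ 4.96 × 10^6 m³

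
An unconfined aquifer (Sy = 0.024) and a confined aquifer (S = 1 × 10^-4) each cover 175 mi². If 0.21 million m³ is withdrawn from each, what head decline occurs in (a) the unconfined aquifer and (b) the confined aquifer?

Δh_u ≈ 0.0193 m; Δh_c ≈ 4.63 m

A = 175 mi² = 4.532 × 10^8 m²
ΔV = 0.21 million m³ = 2.1 × 10^5 m³
Unconfined: Δh_u = ΔV/(Sy·A) = 2.1 × 10^5/(0.024 × 4.532 × 10^8) = 0.01931 m
Confined: Δh_c = ΔV/(S·A) = 2.1 × 10^5/(1 × 10^-4 × 4.532 × 10^8) = 4.633 m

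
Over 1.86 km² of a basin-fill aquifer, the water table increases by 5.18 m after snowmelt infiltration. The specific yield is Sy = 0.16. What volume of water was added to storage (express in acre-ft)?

ΔV ≈ 1250 acre-ft

A = 1.86 km² = 1.86 × 10^6 m²
ΔV = Sy × A × Δh = 0.16 × 1.86 × 10^6 m² × 5.18 m = 1.542 × 10^6 m³
ΔV = 1.542 × 10^6 m³ = 1250 acre-ft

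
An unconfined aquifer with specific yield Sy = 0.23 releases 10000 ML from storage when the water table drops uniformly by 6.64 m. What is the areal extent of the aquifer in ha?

ΔV = 10000 ML = 1 × 10^7 m³
A = ΔV / (Sy × Δh) = 1 × 10^7 / (0.23 × 6.64) = 6.548 × 10^6 m²
A = 6.548 × 10^6 m² = 654.8 ha

A ≈ 655 ha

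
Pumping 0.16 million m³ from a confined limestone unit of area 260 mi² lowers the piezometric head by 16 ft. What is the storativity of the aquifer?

A = 260 mi² = 6.734 × 10^8 m²
Δh = 16 ft = 4.877 m
ΔV = 0.16 million m³ = 1.6 × 10^5 m³
S = ΔV / (A × Δh) = 1.6 × 10^5 m³ / (6.734 × 10^8 m² × 4.877 m) = 4.872 × 10^-5

S ≈ 4.9 × 10^-5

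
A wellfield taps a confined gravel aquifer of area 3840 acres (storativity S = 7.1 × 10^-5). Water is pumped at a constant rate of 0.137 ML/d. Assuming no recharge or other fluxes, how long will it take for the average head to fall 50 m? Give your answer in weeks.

A = 3840 acres = 1.554 × 10^7 m²
ΔV = S × A × Δh = 7.1 × 10^-5 × 1.554 × 10^7 × 50 = 55170 m³
Q = 0.137 ML/d = 137 m³/d
t = ΔV / Q = 55170 m³ / 137 m³/d = 402.7 d
t = 402.7 d ≈ 57.53 weeks

t ≈ 57.5 weeks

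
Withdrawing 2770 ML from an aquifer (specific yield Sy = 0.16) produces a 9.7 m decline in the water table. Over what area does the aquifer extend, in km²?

A ≈ 1.78 km²

ΔV = 2770 ML = 2.77 × 10^6 m³
A = ΔV / (Sy × Δh) = 2.77 × 10^6 / (0.16 × 9.7) = 1.785 × 10^6 m²
A = 1.785 × 10^6 m² = 1.785 km²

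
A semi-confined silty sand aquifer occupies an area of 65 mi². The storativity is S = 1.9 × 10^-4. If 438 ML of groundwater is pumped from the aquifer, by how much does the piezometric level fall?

Δh ≈ 13.7 m

A = 65 mi² = 1.683 × 10^8 m²
ΔV = 438 ML = 4.38 × 10^5 m³
Δh = ΔV / (S × A) = 4.38 × 10^5 m³ / (1.9 × 10^-4 × 1.683 × 10^8 m²) = 13.69 m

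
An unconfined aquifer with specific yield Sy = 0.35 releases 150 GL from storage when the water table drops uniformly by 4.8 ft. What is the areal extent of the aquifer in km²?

Δh = 4.8 ft = 1.463 m
ΔV = 150 GL = 1.5 × 10^8 m³
A = ΔV / (Sy × Δh) = 1.5 × 10^8 / (0.35 × 1.463) = 2.929 × 10^8 m²
A = 2.929 × 10^8 m² = 292.9 km²

A ≈ 293 km²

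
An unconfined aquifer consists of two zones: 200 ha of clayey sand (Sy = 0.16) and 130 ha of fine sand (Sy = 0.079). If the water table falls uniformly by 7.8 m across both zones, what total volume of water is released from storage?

ΔV ≈ 3.3 × 10^6 m³

A₁ = 200 ha = 2 × 10^6 m²; A₂ = 130 ha = 1.3 × 10^6 m²
ΔV₁ = 0.16 × 2 × 10^6 × 7.8 = 2.496 × 10^6 m³
ΔV₂ = 0.079 × 1.3 × 10^6 × 7.8 = 8.011 × 10^5 m³
ΔV = ΔV₁ + ΔV₂ = 3.297 × 10^6 m³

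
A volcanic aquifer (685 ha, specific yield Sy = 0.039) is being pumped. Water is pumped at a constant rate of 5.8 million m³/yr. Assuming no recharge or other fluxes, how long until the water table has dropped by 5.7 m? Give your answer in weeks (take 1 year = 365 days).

t ≈ 13.7 weeks

A = 685 ha = 6.85 × 10^6 m²
ΔV = Sy × A × Δh = 0.039 × 6.85 × 10^6 × 5.7 = 1.523 × 10^6 m³
Q = 5.8 million m³/yr = 15890 m³/d
t = ΔV / Q = 1.523 × 10^6 m³ / 15890 m³/d = 95.83 d
t = 95.83 d ≈ 13.69 weeks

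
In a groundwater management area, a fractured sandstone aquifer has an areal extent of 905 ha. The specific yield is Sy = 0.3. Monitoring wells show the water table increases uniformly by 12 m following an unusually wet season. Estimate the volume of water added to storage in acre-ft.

A = 905 ha = 9.05 × 10^6 m²
ΔV = Sy × A × Δh = 0.3 × 9.05 × 10^6 m² × 12 m = 3.258 × 10^7 m³
ΔV = 3.258 × 10^7 m³ = 26410 acre-ft

ΔV ≈ 26400 acre-ft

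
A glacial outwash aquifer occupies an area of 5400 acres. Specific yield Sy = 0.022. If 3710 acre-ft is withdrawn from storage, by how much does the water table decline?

A = 5400 acres = 2.185 × 10^7 m²
ΔV = 3710 acre-ft = 4.576 × 10^6 m³
Δh = ΔV / (Sy × A) = 4.576 × 10^6 m³ / (0.022 × 2.185 × 10^7 m²) = 9.519 m

Δh ≈ 9.52 m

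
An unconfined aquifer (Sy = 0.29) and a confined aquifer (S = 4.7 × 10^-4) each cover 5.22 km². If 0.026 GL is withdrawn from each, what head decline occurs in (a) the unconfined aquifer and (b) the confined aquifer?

A = 5.22 km² = 5.22 × 10^6 m²
ΔV = 0.026 GL = 26000 m³
Unconfined: Δh_u = ΔV/(Sy·A) = 26000/(0.29 × 5.22 × 10^6) = 0.01718 m
Confined: Δh_c = ΔV/(S·A) = 26000/(4.7 × 10^-4 × 5.22 × 10^6) = 10.6 m

Δh_u ≈ 0.0172 m; Δh_c ≈ 10.6 m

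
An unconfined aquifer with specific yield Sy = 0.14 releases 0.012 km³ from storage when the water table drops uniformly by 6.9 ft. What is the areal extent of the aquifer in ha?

Δh = 6.9 ft = 2.103 m
ΔV = 0.012 km³ = 1.2 × 10^7 m³
A = ΔV / (Sy × Δh) = 1.2 × 10^7 / (0.14 × 2.103) = 4.076 × 10^7 m²
A = 4.076 × 10^7 m² = 4076 ha

A ≈ 4080 ha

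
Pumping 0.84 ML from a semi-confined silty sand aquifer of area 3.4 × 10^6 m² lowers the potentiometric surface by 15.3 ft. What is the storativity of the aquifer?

S ≈ 5.3 × 10^-5

Δh = 15.3 ft = 4.663 m
ΔV = 0.84 ML = 840 m³
S = ΔV / (A × Δh) = 840 m³ / (3.4 × 10^6 m² × 4.663 m) = 5.298 × 10^-5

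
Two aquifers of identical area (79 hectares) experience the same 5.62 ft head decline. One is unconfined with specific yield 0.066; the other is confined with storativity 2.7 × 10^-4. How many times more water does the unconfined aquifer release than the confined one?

A = 79 hectares = 7.9 × 10^5 m²
Δh = 5.62 ft = 1.713 m
Unconfined: ΔV_u = Sy × A × Δh = 0.066 × 7.9 × 10^5 × 1.713 = 89310 m³
Confined: ΔV_c = S × A × Δh = 2.7 × 10^-4 × 7.9 × 10^5 × 1.713 = 365.4 m³
Ratio = ΔV_u / ΔV_c = Sy / S = 0.066 / 2.7 × 10^-4 = 244.4

ΔV_u / ΔV_c ≈ 244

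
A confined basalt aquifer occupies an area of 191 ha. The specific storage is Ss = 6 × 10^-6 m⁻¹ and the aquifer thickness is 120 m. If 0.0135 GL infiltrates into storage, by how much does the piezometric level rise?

Δh ≈ 9.82 m

S = Ss × b = 6 × 10^-6 m⁻¹ × 120 m = 7.2 × 10^-4
A = 191 ha = 1.91 × 10^6 m²
ΔV = 0.0135 GL = 13500 m³
Δh = ΔV / (S × A) = 13500 m³ / (7.2 × 10^-4 × 1.91 × 10^6 m²) = 9.817 m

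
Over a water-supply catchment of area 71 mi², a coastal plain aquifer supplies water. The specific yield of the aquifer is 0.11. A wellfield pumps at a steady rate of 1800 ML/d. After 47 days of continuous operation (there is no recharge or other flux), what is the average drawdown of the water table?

Δh ≈ 4.18 m

A = 71 mi² = 1.839 × 10^8 m²
Q = 1800 ML/d = 1.8 × 10^6 m³/d
ΔV = Q × t = 1.8 × 10^6 m³/d × 47 d = 8.46 × 10^7 m³
Δh = ΔV / (Sy × A) = 8.46 × 10^7 / (0.11 × 1.839 × 10^8) = 4.182 m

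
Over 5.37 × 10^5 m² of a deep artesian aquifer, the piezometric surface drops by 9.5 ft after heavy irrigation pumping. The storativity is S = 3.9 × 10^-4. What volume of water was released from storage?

Δh = 9.5 ft = 2.896 m
ΔV = S × A × Δh = 3.9 × 10^-4 × 5.37 × 10^5 m² × 2.896 m = 606.4 m³

ΔV ≈ 606 m³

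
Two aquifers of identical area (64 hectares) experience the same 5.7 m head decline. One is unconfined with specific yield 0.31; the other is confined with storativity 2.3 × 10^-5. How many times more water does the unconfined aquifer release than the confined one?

A = 64 hectares = 6.4 × 10^5 m²
Unconfined: ΔV_u = Sy × A × Δh = 0.31 × 6.4 × 10^5 × 5.7 = 1.131 × 10^6 m³
Confined: ΔV_c = S × A × Δh = 2.3 × 10^-5 × 6.4 × 10^5 × 5.7 = 83.9 m³
Ratio = ΔV_u / ΔV_c = Sy / S = 0.31 / 2.3 × 10^-5 = 13480

ΔV_u / ΔV_c ≈ 13500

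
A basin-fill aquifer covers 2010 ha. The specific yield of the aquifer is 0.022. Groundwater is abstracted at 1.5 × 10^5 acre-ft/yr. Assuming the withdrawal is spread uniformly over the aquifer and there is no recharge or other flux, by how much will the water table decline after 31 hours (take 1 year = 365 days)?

A = 2010 ha = 2.01 × 10^7 m²
Q = 1.5 × 10^5 acre-ft/yr = 5.069 × 10^5 m³/d
t = 31 hours = 1.292 d
ΔV = Q × t = 5.069 × 10^5 m³/d × 1.292 d = 6.548 × 10^5 m³
Δh = ΔV / (Sy × A) = 6.548 × 10^5 / (0.022 × 2.01 × 10^7) = 1.481 m

Δh ≈ 1.48 m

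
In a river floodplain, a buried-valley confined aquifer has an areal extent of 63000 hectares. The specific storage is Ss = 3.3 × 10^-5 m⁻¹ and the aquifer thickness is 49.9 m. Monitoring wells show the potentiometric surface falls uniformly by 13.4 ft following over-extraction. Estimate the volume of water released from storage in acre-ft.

ΔV ≈ 3440 acre-ft

S = Ss × b = 3.3 × 10^-5 m⁻¹ × 49.9 m = 1.647 × 10^-3
A = 63000 hectares = 6.3 × 10^8 m²
Δh = 13.4 ft = 4.084 m
ΔV = S × A × Δh = 0.001647 × 6.3 × 10^8 m² × 4.084 m = 4.237 × 10^6 m³
ΔV = 4.237 × 10^6 m³ = 3435 acre-ft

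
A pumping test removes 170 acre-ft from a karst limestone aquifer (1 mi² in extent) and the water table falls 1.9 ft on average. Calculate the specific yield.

Sy ≈ 0.14

A = 1 mi² = 2.59 × 10^6 m²
Δh = 1.9 ft = 0.5791 m
ΔV = 170 acre-ft = 2.097 × 10^5 m³
Sy = ΔV / (A × Δh) = 2.097 × 10^5 m³ / (2.59 × 10^6 m² × 0.5791 m) = 0.1398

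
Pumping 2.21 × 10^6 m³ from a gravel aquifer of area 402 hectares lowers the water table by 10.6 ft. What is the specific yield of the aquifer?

Sy ≈ 0.17

A = 402 hectares = 4.02 × 10^6 m²
Δh = 10.6 ft = 3.231 m
Sy = ΔV / (A × Δh) = 2.21 × 10^6 m³ / (4.02 × 10^6 m² × 3.231 m) = 0.1702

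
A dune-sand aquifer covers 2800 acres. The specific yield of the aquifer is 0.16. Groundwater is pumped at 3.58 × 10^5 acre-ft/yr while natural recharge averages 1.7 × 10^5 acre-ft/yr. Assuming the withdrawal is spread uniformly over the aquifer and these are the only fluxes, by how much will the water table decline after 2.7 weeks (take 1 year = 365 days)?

A = 2800 acres = 1.133 × 10^7 m²
Net abstraction = 3.58 × 10^5 − 1.7 × 10^5 = 1.88 × 10^5 acre-ft/yr
Q_net = 1.88 × 10^5 acre-ft/yr = 6.353 × 10^5 m³/d
t = 2.7 weeks = 18.9 d
ΔV = Q × t = 6.353 × 10^5 m³/d × 18.9 d = 1.201 × 10^7 m³
Δh = ΔV / (Sy × A) = 1.201 × 10^7 / (0.16 × 1.133 × 10^7) = 6.623 m

Δh ≈ 6.62 m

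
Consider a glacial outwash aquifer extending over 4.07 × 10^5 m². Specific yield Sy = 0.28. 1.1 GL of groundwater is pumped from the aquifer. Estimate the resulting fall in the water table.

ΔV = 1.1 GL = 1.1 × 10^6 m³
Δh = ΔV / (Sy × A) = 1.1 × 10^6 m³ / (0.28 × 4.07 × 10^5 m²) = 9.653 m

Δh ≈ 9.65 m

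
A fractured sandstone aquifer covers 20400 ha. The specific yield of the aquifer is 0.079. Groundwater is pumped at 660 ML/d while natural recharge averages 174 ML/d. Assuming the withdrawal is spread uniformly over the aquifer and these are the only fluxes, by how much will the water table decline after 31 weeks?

A = 20400 ha = 2.04 × 10^8 m²
Net abstraction = 660 − 174 = 486 ML/d
Q_net = 486 ML/d = 4.86 × 10^5 m³/d
t = 31 weeks = 217 d
ΔV = Q × t = 4.86 × 10^5 m³/d × 217 d = 1.055 × 10^8 m³
Δh = ΔV / (Sy × A) = 1.055 × 10^8 / (0.079 × 2.04 × 10^8) = 6.544 m

Δh ≈ 6.54 m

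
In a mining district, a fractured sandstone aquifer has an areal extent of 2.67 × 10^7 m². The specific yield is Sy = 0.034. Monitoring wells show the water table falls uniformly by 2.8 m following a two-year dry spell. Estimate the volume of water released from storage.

ΔV = Sy × A × Δh = 0.034 × 2.67 × 10^7 m² × 2.8 m = 2.542 × 10^6 m³

ΔV ≈ 2.54 × 10^6 m³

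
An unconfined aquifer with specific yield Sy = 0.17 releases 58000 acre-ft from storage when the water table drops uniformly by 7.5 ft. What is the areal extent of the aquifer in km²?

Δh = 7.5 ft = 2.286 m
ΔV = 58000 acre-ft = 7.154 × 10^7 m³
A = ΔV / (Sy × Δh) = 7.154 × 10^7 / (0.17 × 2.286) = 1.841 × 10^8 m²
A = 1.841 × 10^8 m² = 184.1 km²

A ≈ 184 km²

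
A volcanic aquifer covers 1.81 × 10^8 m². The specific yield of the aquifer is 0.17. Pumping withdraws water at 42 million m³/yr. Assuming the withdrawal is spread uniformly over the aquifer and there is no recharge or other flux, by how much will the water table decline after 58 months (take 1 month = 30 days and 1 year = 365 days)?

Δh ≈ 6.51 m

Q = 42 million m³/yr = 1.151 × 10^5 m³/d
t = 58 months = 1740 d
ΔV = Q × t = 1.151 × 10^5 m³/d × 1740 d = 2.002 × 10^8 m³
Δh = ΔV / (Sy × A) = 2.002 × 10^8 / (0.17 × 1.81 × 10^8) = 6.507 m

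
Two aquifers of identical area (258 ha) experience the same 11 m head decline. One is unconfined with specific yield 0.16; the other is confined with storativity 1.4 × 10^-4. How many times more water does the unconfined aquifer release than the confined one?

A = 258 ha = 2.58 × 10^6 m²
Unconfined: ΔV_u = Sy × A × Δh = 0.16 × 2.58 × 10^6 × 11 = 4.541 × 10^6 m³
Confined: ΔV_c = S × A × Δh = 1.4 × 10^-4 × 2.58 × 10^6 × 11 = 3973 m³
Ratio = ΔV_u / ΔV_c = Sy / S = 0.16 / 1.4 × 10^-4 = 1143

ΔV_u / ΔV_c ≈ 1140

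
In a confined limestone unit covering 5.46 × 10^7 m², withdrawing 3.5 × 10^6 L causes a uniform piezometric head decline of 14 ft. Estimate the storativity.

S ≈ 1.5 × 10^-5

Δh = 14 ft = 4.267 m
ΔV = 3.5 × 10^6 L = 3500 m³
S = ΔV / (A × Δh) = 3500 m³ / (5.46 × 10^7 m² × 4.267 m) = 1.502 × 10^-5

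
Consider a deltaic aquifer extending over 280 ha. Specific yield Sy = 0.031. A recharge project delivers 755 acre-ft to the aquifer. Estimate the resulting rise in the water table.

Δh ≈ 10.7 m

A = 280 ha = 2.8 × 10^6 m²
ΔV = 755 acre-ft = 9.313 × 10^5 m³
Δh = ΔV / (Sy × A) = 9.313 × 10^5 m³ / (0.031 × 2.8 × 10^6 m²) = 10.73 m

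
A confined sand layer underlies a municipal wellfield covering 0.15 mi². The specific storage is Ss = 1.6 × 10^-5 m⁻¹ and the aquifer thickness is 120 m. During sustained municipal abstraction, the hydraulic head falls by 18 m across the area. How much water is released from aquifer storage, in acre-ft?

S = Ss × b = 1.6 × 10^-5 m⁻¹ × 120 m = 1.92 × 10^-3
A = 0.15 mi² = 3.885 × 10^5 m²
ΔV = S × A × Δh = 0.00192 × 3.885 × 10^5 m² × 18 m = 13430 m³
ΔV = 13430 m³ = 10.89 acre-ft

ΔV ≈ 10.9 acre-ft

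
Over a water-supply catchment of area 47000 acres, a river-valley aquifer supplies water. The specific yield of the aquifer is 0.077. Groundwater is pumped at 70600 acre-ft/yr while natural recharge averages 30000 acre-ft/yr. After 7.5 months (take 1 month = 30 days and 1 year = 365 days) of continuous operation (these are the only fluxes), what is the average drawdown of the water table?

A = 47000 acres = 1.902 × 10^8 m²
Net abstraction = 70600 − 30000 = 40600 acre-ft/yr
Q_net = 40600 acre-ft/yr = 1.372 × 10^5 m³/d
t = 7.5 months = 225 d
ΔV = Q × t = 1.372 × 10^5 m³/d × 225 d = 3.087 × 10^7 m³
Δh = ΔV / (Sy × A) = 3.087 × 10^7 / (0.077 × 1.902 × 10^8) = 2.108 m

Δh ≈ 2.11 m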